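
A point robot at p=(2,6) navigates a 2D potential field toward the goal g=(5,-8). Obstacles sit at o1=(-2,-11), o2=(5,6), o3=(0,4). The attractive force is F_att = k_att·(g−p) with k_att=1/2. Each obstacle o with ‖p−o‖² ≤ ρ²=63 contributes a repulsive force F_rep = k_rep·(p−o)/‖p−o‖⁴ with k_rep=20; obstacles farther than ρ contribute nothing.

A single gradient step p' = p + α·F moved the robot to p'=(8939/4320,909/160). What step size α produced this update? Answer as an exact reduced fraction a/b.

F_att = 1/2·(g−p) = 1/2·(3,-14) = (1.5000,-7.0000)
o1: d²=305 > ρ²=63 → inactive
o2: d²=9 ≤ ρ²=63; F_rep = 20·(-3,0)/9² = (-0.7407,0.0000)
o3: d²=8 ≤ ρ²=63; F_rep = 20·(2,2)/8² = (0.6250,0.6250)
F = F_att + ΣF_rep = (1.3843,-6.3750)
Δp = p'−p = (0.0692,-0.3187); α = Δx/Fx = (299/4320) / (299/216) = 1/20
check: Δy/Fy = (-51/160) / (-51/8) = 1/20 ✓

α = 1/20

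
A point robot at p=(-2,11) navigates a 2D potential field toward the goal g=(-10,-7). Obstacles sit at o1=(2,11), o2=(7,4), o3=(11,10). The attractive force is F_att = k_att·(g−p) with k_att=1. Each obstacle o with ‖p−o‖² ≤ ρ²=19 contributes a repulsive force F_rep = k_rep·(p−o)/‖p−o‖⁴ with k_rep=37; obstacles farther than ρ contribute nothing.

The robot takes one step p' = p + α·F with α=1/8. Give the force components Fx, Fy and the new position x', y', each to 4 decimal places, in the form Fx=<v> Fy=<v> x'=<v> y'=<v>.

F_att = 1·(g−p) = 1·(-8,-18) = (-8.0000,-18.0000)
o1: d²=16 ≤ ρ²=19; F_rep = 37·(-4,0)/16² = (-0.5781,0.0000)
o2: d²=130 > ρ²=19 → inactive
o3: d²=170 > ρ²=19 → inactive
F = F_att + ΣF_rep = (-8.5781,-18.0000)
p' = p + 1/8·F = (-3.0723,8.7500)

Fx=-8.5781 Fy=-18.0000 x'=-3.0723 y'=8.7500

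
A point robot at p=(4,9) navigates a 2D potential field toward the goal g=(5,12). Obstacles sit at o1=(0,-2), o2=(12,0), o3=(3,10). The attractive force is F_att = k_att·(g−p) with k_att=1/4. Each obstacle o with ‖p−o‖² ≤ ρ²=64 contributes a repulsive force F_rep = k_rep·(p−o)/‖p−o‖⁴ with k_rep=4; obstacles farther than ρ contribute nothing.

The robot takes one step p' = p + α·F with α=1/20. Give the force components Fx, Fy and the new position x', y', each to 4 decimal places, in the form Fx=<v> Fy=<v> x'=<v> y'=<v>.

Fx=1.2500 Fy=-0.2500 x'=4.0625 y'=8.9875

F_att = 1/4·(g−p) = 1/4·(1,3) = (0.2500,0.7500)
o1: d²=137 > ρ²=64 → inactive
o2: d²=145 > ρ²=64 → inactive
o3: d²=2 ≤ ρ²=64; F_rep = 4·(1,-1)/2² = (1.0000,-1.0000)
F = F_att + ΣF_rep = (1.2500,-0.2500)
p' = p + 1/20·F = (4.0625,8.9875)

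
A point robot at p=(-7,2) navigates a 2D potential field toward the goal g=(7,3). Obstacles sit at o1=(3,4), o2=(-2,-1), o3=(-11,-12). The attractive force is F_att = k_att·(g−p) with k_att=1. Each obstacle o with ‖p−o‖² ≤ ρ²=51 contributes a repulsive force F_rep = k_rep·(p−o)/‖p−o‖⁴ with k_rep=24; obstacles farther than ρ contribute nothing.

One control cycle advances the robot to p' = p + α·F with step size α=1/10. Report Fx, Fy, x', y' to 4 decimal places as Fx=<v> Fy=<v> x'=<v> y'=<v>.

F_att = 1·(g−p) = 1·(14,1) = (14.0000,1.0000)
o1: d²=104 > ρ²=51 → inactive
o2: d²=34 ≤ ρ²=51; F_rep = 24·(-5,3)/34² = (-0.1038,0.0623)
o3: d²=212 > ρ²=51 → inactive
F = F_att + ΣF_rep = (13.8962,1.0623)
p' = p + 1/10·F = (-5.6104,2.1062)

Fx=13.8962 Fy=1.0623 x'=-5.6104 y'=2.1062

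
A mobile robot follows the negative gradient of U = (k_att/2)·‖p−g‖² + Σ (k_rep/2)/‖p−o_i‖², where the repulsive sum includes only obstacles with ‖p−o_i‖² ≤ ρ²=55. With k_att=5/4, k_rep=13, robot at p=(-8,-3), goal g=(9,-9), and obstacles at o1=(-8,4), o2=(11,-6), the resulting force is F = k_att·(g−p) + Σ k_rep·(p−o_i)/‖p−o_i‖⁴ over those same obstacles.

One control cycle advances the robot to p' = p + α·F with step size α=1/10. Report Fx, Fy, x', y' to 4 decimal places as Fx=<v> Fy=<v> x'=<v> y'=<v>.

F_att = 5/4·(g−p) = 5/4·(17,-6) = (21.2500,-7.5000)
o1: d²=49 ≤ ρ²=55; F_rep = 13·(0,-7)/49² = (0.0000,-0.0379)
o2: d²=370 > ρ²=55 → inactive
F = F_att + ΣF_rep = (21.2500,-7.5379)
p' = p + 1/10·F = (-5.8750,-3.7538)

Fx=21.2500 Fy=-7.5379 x'=-5.8750 y'=-3.7538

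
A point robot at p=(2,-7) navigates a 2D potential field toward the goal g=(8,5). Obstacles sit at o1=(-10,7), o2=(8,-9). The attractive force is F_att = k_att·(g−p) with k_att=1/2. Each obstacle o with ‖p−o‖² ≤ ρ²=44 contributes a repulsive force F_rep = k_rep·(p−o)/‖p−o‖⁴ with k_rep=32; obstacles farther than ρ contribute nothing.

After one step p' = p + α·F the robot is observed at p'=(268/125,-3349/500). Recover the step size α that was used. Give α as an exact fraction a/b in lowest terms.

F_att = 1/2·(g−p) = 1/2·(6,12) = (3.0000,6.0000)
o1: d²=340 > ρ²=44 → inactive
o2: d²=40 ≤ ρ²=44; F_rep = 32·(-6,2)/40² = (-0.1200,0.0400)
F = F_att + ΣF_rep = (2.8800,6.0400)
Δp = p'−p = (0.1440,0.3020); α = Δx/Fx = (18/125) / (72/25) = 1/20
check: Δy/Fy = (151/500) / (151/25) = 1/20 ✓

α = 1/20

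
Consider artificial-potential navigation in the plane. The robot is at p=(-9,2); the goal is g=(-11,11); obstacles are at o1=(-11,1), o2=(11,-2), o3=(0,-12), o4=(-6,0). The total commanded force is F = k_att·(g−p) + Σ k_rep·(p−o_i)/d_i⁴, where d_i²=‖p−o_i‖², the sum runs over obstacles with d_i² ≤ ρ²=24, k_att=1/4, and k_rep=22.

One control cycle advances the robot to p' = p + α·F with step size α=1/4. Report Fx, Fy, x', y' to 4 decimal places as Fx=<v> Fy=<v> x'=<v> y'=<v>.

Fx=0.8695 Fy=3.3904 x'=-8.7826 y'=2.8476

F_att = 1/4·(g−p) = 1/4·(-2,9) = (-0.5000,2.2500)
o1: d²=5 ≤ ρ²=24; F_rep = 22·(2,1)/5² = (1.7600,0.8800)
o2: d²=416 > ρ²=24 → inactive
o3: d²=277 > ρ²=24 → inactive
o4: d²=13 ≤ ρ²=24; F_rep = 22·(-3,2)/13² = (-0.3905,0.2604)
F = F_att + ΣF_rep = (0.8695,3.3904)
p' = p + 1/4·F = (-8.7826,2.8476)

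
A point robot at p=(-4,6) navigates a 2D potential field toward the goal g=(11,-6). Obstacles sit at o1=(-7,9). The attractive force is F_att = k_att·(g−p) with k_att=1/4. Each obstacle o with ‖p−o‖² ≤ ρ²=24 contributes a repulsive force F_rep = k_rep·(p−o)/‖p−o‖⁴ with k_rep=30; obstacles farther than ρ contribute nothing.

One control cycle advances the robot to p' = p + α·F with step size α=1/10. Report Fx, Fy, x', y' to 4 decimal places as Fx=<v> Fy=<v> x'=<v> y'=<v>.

Fx=4.0278 Fy=-3.2778 x'=-3.5972 y'=5.6722

F_att = 1/4·(g−p) = 1/4·(15,-12) = (3.7500,-3.0000)
o1: d²=18 ≤ ρ²=24; F_rep = 30·(3,-3)/18² = (0.2778,-0.2778)
F = F_att + ΣF_rep = (4.0278,-3.2778)
p' = p + 1/10·F = (-3.5972,5.6722)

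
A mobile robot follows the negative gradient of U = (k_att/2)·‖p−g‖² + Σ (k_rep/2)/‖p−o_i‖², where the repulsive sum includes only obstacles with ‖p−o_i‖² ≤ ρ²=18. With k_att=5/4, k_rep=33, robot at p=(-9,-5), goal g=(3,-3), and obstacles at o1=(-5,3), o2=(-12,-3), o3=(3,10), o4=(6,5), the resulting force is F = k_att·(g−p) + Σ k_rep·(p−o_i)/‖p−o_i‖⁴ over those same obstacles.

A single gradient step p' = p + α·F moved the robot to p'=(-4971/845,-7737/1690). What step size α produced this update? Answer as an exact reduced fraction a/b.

α = 1/5

F_att = 5/4·(g−p) = 5/4·(12,2) = (15.0000,2.5000)
o1: d²=80 > ρ²=18 → inactive
o2: d²=13 ≤ ρ²=18; F_rep = 33·(3,-2)/13² = (0.5858,-0.3905)
o3: d²=369 > ρ²=18 → inactive
o4: d²=325 > ρ²=18 → inactive
F = F_att + ΣF_rep = (15.5858,2.1095)
Δp = p'−p = (3.1172,0.4219); α = Δx/Fx = (2634/845) / (2634/169) = 1/5
check: Δy/Fy = (713/1690) / (713/338) = 1/5 ✓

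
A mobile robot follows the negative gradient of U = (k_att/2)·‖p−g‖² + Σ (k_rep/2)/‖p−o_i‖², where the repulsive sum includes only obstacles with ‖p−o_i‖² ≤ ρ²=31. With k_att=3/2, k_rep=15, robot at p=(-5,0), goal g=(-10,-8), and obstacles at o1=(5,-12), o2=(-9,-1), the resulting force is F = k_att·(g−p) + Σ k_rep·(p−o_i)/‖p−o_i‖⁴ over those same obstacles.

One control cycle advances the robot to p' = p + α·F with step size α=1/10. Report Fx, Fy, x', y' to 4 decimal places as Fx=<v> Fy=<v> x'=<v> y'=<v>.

F_att = 3/2·(g−p) = 3/2·(-5,-8) = (-7.5000,-12.0000)
o1: d²=244 > ρ²=31 → inactive
o2: d²=17 ≤ ρ²=31; F_rep = 15·(4,1)/17² = (0.2076,0.0519)
F = F_att + ΣF_rep = (-7.2924,-11.9481)
p' = p + 1/10·F = (-5.7292,-1.1948)

Fx=-7.2924 Fy=-11.9481 x'=-5.7292 y'=-1.1948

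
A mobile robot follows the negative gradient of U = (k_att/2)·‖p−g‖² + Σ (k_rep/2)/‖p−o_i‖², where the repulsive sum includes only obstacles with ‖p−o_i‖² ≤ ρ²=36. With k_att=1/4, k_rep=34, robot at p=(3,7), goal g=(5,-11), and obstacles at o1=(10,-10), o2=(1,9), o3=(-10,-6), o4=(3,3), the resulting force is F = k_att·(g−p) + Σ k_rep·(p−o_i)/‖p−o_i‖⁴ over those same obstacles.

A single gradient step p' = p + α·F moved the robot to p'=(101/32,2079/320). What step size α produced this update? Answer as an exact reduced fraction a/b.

F_att = 1/4·(g−p) = 1/4·(2,-18) = (0.5000,-4.5000)
o1: d²=338 > ρ²=36 → inactive
o2: d²=8 ≤ ρ²=36; F_rep = 34·(2,-2)/8² = (1.0625,-1.0625)
o3: d²=338 > ρ²=36 → inactive
o4: d²=16 ≤ ρ²=36; F_rep = 34·(0,4)/16² = (0.0000,0.5312)
F = F_att + ΣF_rep = (1.5625,-5.0312)
Δp = p'−p = (0.1562,-0.5031); α = Δx/Fx = (5/32) / (25/16) = 1/10
check: Δy/Fy = (-161/320) / (-161/32) = 1/10 ✓

α = 1/10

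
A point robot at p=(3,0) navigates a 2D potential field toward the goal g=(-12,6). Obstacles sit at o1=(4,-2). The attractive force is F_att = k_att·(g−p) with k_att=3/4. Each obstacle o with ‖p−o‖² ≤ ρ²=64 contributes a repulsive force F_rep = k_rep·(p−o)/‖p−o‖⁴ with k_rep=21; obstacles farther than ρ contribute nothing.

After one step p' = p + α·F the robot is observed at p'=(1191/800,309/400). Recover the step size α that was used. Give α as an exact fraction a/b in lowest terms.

F_att = 3/4·(g−p) = 3/4·(-15,6) = (-11.2500,4.5000)
o1: d²=5 ≤ ρ²=64; F_rep = 21·(-1,2)/5² = (-0.8400,1.6800)
F = F_att + ΣF_rep = (-12.0900,6.1800)
Δp = p'−p = (-1.5112,0.7725); α = Δx/Fx = (-1209/800) / (-1209/100) = 1/8
check: Δy/Fy = (309/400) / (309/50) = 1/8 ✓

α = 1/8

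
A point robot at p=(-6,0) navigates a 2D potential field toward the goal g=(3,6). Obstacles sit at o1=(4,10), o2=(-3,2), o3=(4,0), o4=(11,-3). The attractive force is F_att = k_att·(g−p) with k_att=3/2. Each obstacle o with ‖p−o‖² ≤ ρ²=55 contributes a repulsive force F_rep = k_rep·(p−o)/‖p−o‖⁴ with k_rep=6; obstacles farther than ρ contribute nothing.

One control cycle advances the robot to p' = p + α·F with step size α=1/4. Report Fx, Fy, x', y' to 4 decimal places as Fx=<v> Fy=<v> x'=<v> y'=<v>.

Fx=13.3935 Fy=8.9290 x'=-2.6516 y'=2.2322

F_att = 3/2·(g−p) = 3/2·(9,6) = (13.5000,9.0000)
o1: d²=200 > ρ²=55 → inactive
o2: d²=13 ≤ ρ²=55; F_rep = 6·(-3,-2)/13² = (-0.1065,-0.0710)
o3: d²=100 > ρ²=55 → inactive
o4: d²=298 > ρ²=55 → inactive
F = F_att + ΣF_rep = (13.3935,8.9290)
p' = p + 1/4·F = (-2.6516,2.2322)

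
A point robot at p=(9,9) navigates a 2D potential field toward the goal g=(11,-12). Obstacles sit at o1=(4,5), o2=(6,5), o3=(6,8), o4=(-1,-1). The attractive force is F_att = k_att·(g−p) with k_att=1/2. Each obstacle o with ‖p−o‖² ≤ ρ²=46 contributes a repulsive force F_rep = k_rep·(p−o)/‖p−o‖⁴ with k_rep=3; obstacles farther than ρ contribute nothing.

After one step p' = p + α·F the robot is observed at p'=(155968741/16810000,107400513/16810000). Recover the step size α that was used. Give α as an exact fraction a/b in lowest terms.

F_att = 1/2·(g−p) = 1/2·(2,-21) = (1.0000,-10.5000)
o1: d²=41 ≤ ρ²=46; F_rep = 3·(5,4)/41² = (0.0089,0.0071)
o2: d²=25 ≤ ρ²=46; F_rep = 3·(3,4)/25² = (0.0144,0.0192)
o3: d²=10 ≤ ρ²=46; F_rep = 3·(3,1)/10² = (0.0900,0.0300)
o4: d²=200 > ρ²=46 → inactive
F = F_att + ΣF_rep = (1.1133,-10.4437)
Δp = p'−p = (0.2783,-2.6109); α = Δx/Fx = (4678741/16810000) / (4678741/4202500) = 1/4
check: Δy/Fy = (-43889487/16810000) / (-43889487/4202500) = 1/4 ✓

α = 1/4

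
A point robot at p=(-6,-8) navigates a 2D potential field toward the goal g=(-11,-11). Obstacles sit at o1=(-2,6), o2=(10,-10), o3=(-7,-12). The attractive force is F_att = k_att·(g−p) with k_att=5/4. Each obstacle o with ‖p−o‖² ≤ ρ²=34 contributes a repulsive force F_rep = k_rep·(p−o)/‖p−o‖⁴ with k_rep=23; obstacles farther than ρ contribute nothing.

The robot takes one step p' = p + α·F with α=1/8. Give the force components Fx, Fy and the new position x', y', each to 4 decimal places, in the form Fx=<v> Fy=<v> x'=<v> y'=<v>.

F_att = 5/4·(g−p) = 5/4·(-5,-3) = (-6.2500,-3.7500)
o1: d²=212 > ρ²=34 → inactive
o2: d²=260 > ρ²=34 → inactive
o3: d²=17 ≤ ρ²=34; F_rep = 23·(1,4)/17² = (0.0796,0.3183)
F = F_att + ΣF_rep = (-6.1704,-3.4317)
p' = p + 1/8·F = (-6.7713,-8.4290)

Fx=-6.1704 Fy=-3.4317 x'=-6.7713 y'=-8.4290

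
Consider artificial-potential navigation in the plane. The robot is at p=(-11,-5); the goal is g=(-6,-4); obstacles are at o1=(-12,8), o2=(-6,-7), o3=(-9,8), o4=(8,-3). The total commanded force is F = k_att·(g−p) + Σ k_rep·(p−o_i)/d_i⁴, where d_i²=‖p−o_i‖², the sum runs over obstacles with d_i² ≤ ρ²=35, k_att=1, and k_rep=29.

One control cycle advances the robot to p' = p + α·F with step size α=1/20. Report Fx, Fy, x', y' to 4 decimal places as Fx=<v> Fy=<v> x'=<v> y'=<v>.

F_att = 1·(g−p) = 1·(5,1) = (5.0000,1.0000)
o1: d²=170 > ρ²=35 → inactive
o2: d²=29 ≤ ρ²=35; F_rep = 29·(-5,2)/29² = (-0.1724,0.0690)
o3: d²=173 > ρ²=35 → inactive
o4: d²=365 > ρ²=35 → inactive
F = F_att + ΣF_rep = (4.8276,1.0690)
p' = p + 1/20·F = (-10.7586,-4.9466)

Fx=4.8276 Fy=1.0690 x'=-10.7586 y'=-4.9466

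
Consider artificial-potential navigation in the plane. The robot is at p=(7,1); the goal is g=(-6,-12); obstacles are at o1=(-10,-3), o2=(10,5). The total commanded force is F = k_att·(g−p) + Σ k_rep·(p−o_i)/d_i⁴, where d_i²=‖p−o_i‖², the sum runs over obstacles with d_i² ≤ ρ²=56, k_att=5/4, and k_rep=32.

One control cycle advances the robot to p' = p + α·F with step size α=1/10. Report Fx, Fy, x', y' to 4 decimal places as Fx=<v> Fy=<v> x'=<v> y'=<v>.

F_att = 5/4·(g−p) = 5/4·(-13,-13) = (-16.2500,-16.2500)
o1: d²=305 > ρ²=56 → inactive
o2: d²=25 ≤ ρ²=56; F_rep = 32·(-3,-4)/25² = (-0.1536,-0.2048)
F = F_att + ΣF_rep = (-16.4036,-16.4548)
p' = p + 1/10·F = (5.3596,-0.6455)

Fx=-16.4036 Fy=-16.4548 x'=5.3596 y'=-0.6455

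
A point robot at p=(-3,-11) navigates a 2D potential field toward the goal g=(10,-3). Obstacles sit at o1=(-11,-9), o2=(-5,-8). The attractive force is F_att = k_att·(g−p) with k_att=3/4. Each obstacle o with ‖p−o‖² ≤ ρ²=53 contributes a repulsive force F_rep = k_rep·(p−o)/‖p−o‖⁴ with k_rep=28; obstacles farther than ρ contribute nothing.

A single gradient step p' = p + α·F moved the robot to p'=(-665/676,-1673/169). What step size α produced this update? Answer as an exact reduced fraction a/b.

α = 1/5

F_att = 3/4·(g−p) = 3/4·(13,8) = (9.7500,6.0000)
o1: d²=68 > ρ²=53 → inactive
o2: d²=13 ≤ ρ²=53; F_rep = 28·(2,-3)/13² = (0.3314,-0.4970)
F = F_att + ΣF_rep = (10.0814,5.5030)
Δp = p'−p = (2.0163,1.1006); α = Δx/Fx = (1363/676) / (6815/676) = 1/5
check: Δy/Fy = (186/169) / (930/169) = 1/5 ✓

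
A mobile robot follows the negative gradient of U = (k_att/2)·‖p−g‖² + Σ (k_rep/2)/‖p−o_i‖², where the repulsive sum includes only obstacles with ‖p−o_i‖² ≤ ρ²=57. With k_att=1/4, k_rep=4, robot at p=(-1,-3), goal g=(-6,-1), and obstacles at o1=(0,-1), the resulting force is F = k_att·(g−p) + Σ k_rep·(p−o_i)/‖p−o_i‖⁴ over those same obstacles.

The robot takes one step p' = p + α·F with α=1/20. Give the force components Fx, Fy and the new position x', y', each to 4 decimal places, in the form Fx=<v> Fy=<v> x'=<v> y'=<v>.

Fx=-1.4100 Fy=0.1800 x'=-1.0705 y'=-2.9910

F_att = 1/4·(g−p) = 1/4·(-5,2) = (-1.2500,0.5000)
o1: d²=5 ≤ ρ²=57; F_rep = 4·(-1,-2)/5² = (-0.1600,-0.3200)
F = F_att + ΣF_rep = (-1.4100,0.1800)
p' = p + 1/20·F = (-1.0705,-2.9910)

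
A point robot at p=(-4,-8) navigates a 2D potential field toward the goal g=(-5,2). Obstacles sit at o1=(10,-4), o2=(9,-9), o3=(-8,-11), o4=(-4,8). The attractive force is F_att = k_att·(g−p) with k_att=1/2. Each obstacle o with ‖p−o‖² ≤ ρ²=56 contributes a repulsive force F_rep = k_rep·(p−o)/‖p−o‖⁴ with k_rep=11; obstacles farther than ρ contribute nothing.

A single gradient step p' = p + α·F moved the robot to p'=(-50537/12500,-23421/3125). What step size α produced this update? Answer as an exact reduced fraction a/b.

α = 1/10

F_att = 1/2·(g−p) = 1/2·(-1,10) = (-0.5000,5.0000)
o1: d²=212 > ρ²=56 → inactive
o2: d²=170 > ρ²=56 → inactive
o3: d²=25 ≤ ρ²=56; F_rep = 11·(4,3)/25² = (0.0704,0.0528)
o4: d²=256 > ρ²=56 → inactive
F = F_att + ΣF_rep = (-0.4296,5.0528)
Δp = p'−p = (-0.0430,0.5053); α = Δx/Fx = (-537/12500) / (-537/1250) = 1/10
check: Δy/Fy = (1579/3125) / (3158/625) = 1/10 ✓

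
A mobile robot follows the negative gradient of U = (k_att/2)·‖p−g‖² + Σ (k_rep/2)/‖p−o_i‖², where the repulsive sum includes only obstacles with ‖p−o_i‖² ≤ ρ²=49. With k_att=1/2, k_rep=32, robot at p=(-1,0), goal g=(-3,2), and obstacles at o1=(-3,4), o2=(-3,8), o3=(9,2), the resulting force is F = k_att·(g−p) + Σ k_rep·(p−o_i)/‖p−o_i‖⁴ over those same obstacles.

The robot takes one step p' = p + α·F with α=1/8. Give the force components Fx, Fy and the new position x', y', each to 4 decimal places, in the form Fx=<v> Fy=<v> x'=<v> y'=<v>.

F_att = 1/2·(g−p) = 1/2·(-2,2) = (-1.0000,1.0000)
o1: d²=20 ≤ ρ²=49; F_rep = 32·(2,-4)/20² = (0.1600,-0.3200)
o2: d²=68 > ρ²=49 → inactive
o3: d²=104 > ρ²=49 → inactive
F = F_att + ΣF_rep = (-0.8400,0.6800)
p' = p + 1/8·F = (-1.1050,0.0850)

Fx=-0.8400 Fy=0.6800 x'=-1.1050 y'=0.0850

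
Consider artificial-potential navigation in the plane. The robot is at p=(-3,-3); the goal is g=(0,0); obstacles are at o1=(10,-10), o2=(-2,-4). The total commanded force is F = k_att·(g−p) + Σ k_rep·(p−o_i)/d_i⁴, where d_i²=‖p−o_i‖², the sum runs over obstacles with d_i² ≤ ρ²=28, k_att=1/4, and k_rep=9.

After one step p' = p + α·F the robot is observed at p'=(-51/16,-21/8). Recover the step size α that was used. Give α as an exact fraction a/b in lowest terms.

F_att = 1/4·(g−p) = 1/4·(3,3) = (0.7500,0.7500)
o1: d²=218 > ρ²=28 → inactive
o2: d²=2 ≤ ρ²=28; F_rep = 9·(-1,1)/2² = (-2.2500,2.2500)
F = F_att + ΣF_rep = (-1.5000,3.0000)
Δp = p'−p = (-0.1875,0.3750); α = Δx/Fx = (-3/16) / (-3/2) = 1/8
check: Δy/Fy = (3/8) / (3) = 1/8 ✓

α = 1/8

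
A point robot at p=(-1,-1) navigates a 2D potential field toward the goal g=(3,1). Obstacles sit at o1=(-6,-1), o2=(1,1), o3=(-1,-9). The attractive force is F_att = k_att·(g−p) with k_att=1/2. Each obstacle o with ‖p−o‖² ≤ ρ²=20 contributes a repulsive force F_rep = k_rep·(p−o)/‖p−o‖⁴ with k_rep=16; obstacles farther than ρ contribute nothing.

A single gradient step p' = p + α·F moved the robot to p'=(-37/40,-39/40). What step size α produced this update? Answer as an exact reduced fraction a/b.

α = 1/20

F_att = 1/2·(g−p) = 1/2·(4,2) = (2.0000,1.0000)
o1: d²=25 > ρ²=20 → inactive
o2: d²=8 ≤ ρ²=20; F_rep = 16·(-2,-2)/8² = (-0.5000,-0.5000)
o3: d²=64 > ρ²=20 → inactive
F = F_att + ΣF_rep = (1.5000,0.5000)
Δp = p'−p = (0.0750,0.0250); α = Δx/Fx = (3/40) / (3/2) = 1/20
check: Δy/Fy = (1/40) / (1/2) = 1/20 ✓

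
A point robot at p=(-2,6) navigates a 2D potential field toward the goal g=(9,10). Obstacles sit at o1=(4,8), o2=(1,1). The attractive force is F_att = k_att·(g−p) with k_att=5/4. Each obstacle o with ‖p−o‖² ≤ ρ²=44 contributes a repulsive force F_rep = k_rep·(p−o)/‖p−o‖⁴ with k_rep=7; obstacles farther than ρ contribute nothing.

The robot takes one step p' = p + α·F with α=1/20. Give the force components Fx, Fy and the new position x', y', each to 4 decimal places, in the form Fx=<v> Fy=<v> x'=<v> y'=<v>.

Fx=13.7056 Fy=5.0215 x'=-1.3147 y'=6.2511

F_att = 5/4·(g−p) = 5/4·(11,4) = (13.7500,5.0000)
o1: d²=40 ≤ ρ²=44; F_rep = 7·(-6,-2)/40² = (-0.0262,-0.0088)
o2: d²=34 ≤ ρ²=44; F_rep = 7·(-3,5)/34² = (-0.0182,0.0303)
F = F_att + ΣF_rep = (13.7056,5.0215)
p' = p + 1/20·F = (-1.3147,6.2511)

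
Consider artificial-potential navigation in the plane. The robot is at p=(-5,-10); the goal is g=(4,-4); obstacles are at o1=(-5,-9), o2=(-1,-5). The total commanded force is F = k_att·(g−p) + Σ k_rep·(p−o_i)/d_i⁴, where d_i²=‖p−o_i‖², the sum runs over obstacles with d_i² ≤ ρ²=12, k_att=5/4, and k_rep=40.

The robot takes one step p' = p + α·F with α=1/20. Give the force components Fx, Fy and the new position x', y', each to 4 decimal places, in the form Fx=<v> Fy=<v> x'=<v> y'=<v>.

Fx=11.2500 Fy=-32.5000 x'=-4.4375 y'=-11.6250

F_att = 5/4·(g−p) = 5/4·(9,6) = (11.2500,7.5000)
o1: d²=1 ≤ ρ²=12; F_rep = 40·(0,-1)/1² = (0.0000,-40.0000)
o2: d²=41 > ρ²=12 → inactive
F = F_att + ΣF_rep = (11.2500,-32.5000)
p' = p + 1/20·F = (-4.4375,-11.6250)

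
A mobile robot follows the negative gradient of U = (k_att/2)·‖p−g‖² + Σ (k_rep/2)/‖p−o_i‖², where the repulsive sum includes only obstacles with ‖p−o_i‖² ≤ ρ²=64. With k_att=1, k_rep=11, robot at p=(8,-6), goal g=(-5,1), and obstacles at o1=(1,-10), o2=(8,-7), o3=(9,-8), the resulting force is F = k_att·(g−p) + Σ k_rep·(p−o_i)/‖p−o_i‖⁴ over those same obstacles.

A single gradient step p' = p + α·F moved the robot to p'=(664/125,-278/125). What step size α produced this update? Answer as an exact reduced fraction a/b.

F_att = 1·(g−p) = 1·(-13,7) = (-13.0000,7.0000)
o1: d²=65 > ρ²=64 → inactive
o2: d²=1 ≤ ρ²=64; F_rep = 11·(0,1)/1² = (0.0000,11.0000)
o3: d²=5 ≤ ρ²=64; F_rep = 11·(-1,2)/5² = (-0.4400,0.8800)
F = F_att + ΣF_rep = (-13.4400,18.8800)
Δp = p'−p = (-2.6880,3.7760); α = Δx/Fx = (-336/125) / (-336/25) = 1/5
check: Δy/Fy = (472/125) / (472/25) = 1/5 ✓

α = 1/5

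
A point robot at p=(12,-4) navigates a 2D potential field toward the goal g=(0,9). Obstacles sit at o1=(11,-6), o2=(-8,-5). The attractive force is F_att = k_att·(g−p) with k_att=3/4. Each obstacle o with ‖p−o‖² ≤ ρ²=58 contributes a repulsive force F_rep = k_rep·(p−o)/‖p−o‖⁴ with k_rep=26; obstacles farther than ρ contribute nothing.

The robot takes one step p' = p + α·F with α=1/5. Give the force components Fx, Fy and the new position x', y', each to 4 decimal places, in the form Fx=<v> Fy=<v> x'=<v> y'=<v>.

Fx=-7.9600 Fy=11.8300 x'=10.4080 y'=-1.6340

F_att = 3/4·(g−p) = 3/4·(-12,13) = (-9.0000,9.7500)
o1: d²=5 ≤ ρ²=58; F_rep = 26·(1,2)/5² = (1.0400,2.0800)
o2: d²=401 > ρ²=58 → inactive
F = F_att + ΣF_rep = (-7.9600,11.8300)
p' = p + 1/5·F = (10.4080,-1.6340)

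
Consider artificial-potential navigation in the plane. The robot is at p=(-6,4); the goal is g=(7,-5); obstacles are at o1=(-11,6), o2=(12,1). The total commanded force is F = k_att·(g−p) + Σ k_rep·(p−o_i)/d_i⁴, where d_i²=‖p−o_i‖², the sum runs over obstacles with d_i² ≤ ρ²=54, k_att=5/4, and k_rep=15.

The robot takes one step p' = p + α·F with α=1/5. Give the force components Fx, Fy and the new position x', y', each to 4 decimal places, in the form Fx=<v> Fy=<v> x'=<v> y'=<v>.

Fx=16.3392 Fy=-11.2857 x'=-2.7322 y'=1.7429

F_att = 5/4·(g−p) = 5/4·(13,-9) = (16.2500,-11.2500)
o1: d²=29 ≤ ρ²=54; F_rep = 15·(5,-2)/29² = (0.0892,-0.0357)
o2: d²=333 > ρ²=54 → inactive
F = F_att + ΣF_rep = (16.3392,-11.2857)
p' = p + 1/5·F = (-2.7322,1.7429)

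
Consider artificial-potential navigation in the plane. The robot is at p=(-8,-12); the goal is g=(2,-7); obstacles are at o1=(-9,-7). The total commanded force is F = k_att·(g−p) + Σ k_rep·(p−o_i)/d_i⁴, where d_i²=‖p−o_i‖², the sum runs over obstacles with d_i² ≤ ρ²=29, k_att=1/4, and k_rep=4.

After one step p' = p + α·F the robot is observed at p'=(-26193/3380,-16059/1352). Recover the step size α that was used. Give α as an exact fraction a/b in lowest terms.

α = 1/10

F_att = 1/4·(g−p) = 1/4·(10,5) = (2.5000,1.2500)
o1: d²=26 ≤ ρ²=29; F_rep = 4·(1,-5)/26² = (0.0059,-0.0296)
F = F_att + ΣF_rep = (2.5059,1.2204)
Δp = p'−p = (0.2506,0.1220); α = Δx/Fx = (847/3380) / (847/338) = 1/10
check: Δy/Fy = (165/1352) / (825/676) = 1/10 ✓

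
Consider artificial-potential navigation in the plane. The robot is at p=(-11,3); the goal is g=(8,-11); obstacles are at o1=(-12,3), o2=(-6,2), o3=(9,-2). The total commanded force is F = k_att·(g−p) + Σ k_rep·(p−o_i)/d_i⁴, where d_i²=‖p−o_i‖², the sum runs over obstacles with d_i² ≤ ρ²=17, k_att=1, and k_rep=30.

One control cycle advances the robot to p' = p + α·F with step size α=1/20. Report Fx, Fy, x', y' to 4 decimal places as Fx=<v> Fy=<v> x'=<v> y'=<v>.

Fx=49.0000 Fy=-14.0000 x'=-8.5500 y'=2.3000

F_att = 1·(g−p) = 1·(19,-14) = (19.0000,-14.0000)
o1: d²=1 ≤ ρ²=17; F_rep = 30·(1,0)/1² = (30.0000,0.0000)
o2: d²=26 > ρ²=17 → inactive
o3: d²=425 > ρ²=17 → inactive
F = F_att + ΣF_rep = (49.0000,-14.0000)
p' = p + 1/20·F = (-8.5500,2.3000)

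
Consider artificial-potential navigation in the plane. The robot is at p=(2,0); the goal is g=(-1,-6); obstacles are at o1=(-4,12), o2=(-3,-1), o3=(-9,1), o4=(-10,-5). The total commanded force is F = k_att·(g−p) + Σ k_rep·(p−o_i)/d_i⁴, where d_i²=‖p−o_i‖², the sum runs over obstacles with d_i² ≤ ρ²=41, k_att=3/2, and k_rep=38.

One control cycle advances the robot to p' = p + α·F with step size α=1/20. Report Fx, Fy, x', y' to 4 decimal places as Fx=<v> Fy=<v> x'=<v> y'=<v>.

F_att = 3/2·(g−p) = 3/2·(-3,-6) = (-4.5000,-9.0000)
o1: d²=180 > ρ²=41 → inactive
o2: d²=26 ≤ ρ²=41; F_rep = 38·(5,1)/26² = (0.2811,0.0562)
o3: d²=122 > ρ²=41 → inactive
o4: d²=169 > ρ²=41 → inactive
F = F_att + ΣF_rep = (-4.2189,-8.9438)
p' = p + 1/20·F = (1.7891,-0.4472)

Fx=-4.2189 Fy=-8.9438 x'=1.7891 y'=-0.4472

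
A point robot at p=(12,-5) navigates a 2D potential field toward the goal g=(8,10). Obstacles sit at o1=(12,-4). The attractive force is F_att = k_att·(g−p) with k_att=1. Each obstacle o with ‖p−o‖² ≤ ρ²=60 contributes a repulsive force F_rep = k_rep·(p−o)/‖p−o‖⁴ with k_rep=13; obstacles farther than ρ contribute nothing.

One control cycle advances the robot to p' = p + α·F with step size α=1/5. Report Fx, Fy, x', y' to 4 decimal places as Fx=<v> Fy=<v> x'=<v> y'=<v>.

Fx=-4.0000 Fy=2.0000 x'=11.2000 y'=-4.6000

F_att = 1·(g−p) = 1·(-4,15) = (-4.0000,15.0000)
o1: d²=1 ≤ ρ²=60; F_rep = 13·(0,-1)/1² = (0.0000,-13.0000)
F = F_att + ΣF_rep = (-4.0000,2.0000)
p' = p + 1/5·F = (11.2000,-4.6000)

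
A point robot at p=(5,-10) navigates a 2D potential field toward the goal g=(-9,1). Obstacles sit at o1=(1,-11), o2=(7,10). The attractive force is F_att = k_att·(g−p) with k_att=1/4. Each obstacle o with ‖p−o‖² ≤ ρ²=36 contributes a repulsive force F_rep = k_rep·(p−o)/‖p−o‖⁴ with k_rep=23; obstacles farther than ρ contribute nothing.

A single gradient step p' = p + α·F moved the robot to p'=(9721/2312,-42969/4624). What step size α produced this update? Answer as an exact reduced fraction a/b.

F_att = 1/4·(g−p) = 1/4·(-14,11) = (-3.5000,2.7500)
o1: d²=17 ≤ ρ²=36; F_rep = 23·(4,1)/17² = (0.3183,0.0796)
o2: d²=404 > ρ²=36 → inactive
F = F_att + ΣF_rep = (-3.1817,2.8296)
Δp = p'−p = (-0.7954,0.7074); α = Δx/Fx = (-1839/2312) / (-1839/578) = 1/4
check: Δy/Fy = (3271/4624) / (3271/1156) = 1/4 ✓

α = 1/4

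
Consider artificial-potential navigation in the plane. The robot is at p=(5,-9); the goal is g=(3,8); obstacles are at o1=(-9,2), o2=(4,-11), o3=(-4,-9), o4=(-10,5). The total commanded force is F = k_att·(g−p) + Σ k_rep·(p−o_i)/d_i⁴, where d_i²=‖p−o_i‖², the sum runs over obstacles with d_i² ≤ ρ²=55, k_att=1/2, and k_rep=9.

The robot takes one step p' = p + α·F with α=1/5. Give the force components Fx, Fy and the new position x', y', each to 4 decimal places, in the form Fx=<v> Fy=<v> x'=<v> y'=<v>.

Fx=-0.6400 Fy=9.2200 x'=4.8720 y'=-7.1560

F_att = 1/2·(g−p) = 1/2·(-2,17) = (-1.0000,8.5000)
o1: d²=317 > ρ²=55 → inactive
o2: d²=5 ≤ ρ²=55; F_rep = 9·(1,2)/5² = (0.3600,0.7200)
o3: d²=81 > ρ²=55 → inactive
o4: d²=421 > ρ²=55 → inactive
F = F_att + ΣF_rep = (-0.6400,9.2200)
p' = p + 1/5·F = (4.8720,-7.1560)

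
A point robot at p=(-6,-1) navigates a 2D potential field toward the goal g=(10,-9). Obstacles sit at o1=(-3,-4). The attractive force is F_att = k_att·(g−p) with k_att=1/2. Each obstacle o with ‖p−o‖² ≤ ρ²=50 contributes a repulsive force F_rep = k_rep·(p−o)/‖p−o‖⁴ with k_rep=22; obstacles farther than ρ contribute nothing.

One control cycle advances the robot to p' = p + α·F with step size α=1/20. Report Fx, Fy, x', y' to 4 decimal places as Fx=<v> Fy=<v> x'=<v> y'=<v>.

Fx=7.7963 Fy=-3.7963 x'=-5.6102 y'=-1.1898

F_att = 1/2·(g−p) = 1/2·(16,-8) = (8.0000,-4.0000)
o1: d²=18 ≤ ρ²=50; F_rep = 22·(-3,3)/18² = (-0.2037,0.2037)
F = F_att + ΣF_rep = (7.7963,-3.7963)
p' = p + 1/20·F = (-5.6102,-1.1898)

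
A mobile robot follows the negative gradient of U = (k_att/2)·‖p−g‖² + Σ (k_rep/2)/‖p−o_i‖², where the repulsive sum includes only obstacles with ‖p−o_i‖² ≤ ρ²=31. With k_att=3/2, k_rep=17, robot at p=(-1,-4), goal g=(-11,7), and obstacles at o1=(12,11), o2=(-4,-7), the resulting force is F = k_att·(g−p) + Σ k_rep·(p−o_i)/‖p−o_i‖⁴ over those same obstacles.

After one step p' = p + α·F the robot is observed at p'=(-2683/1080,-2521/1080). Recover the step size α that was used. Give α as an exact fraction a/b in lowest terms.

α = 1/10

F_att = 3/2·(g−p) = 3/2·(-10,11) = (-15.0000,16.5000)
o1: d²=394 > ρ²=31 → inactive
o2: d²=18 ≤ ρ²=31; F_rep = 17·(3,3)/18² = (0.1574,0.1574)
F = F_att + ΣF_rep = (-14.8426,16.6574)
Δp = p'−p = (-1.4843,1.6657); α = Δx/Fx = (-1603/1080) / (-1603/108) = 1/10
check: Δy/Fy = (1799/1080) / (1799/108) = 1/10 ✓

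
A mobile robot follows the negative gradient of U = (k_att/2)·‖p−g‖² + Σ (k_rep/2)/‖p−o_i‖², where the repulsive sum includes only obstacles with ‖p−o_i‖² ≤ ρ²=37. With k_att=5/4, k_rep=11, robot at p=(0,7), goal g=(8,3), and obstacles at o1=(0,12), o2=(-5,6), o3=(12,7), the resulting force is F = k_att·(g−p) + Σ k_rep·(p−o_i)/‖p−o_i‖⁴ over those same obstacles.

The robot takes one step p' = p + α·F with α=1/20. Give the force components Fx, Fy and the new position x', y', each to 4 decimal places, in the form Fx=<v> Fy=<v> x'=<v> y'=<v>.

Fx=10.0814 Fy=-5.0717 x'=0.5041 y'=6.7464

F_att = 5/4·(g−p) = 5/4·(8,-4) = (10.0000,-5.0000)
o1: d²=25 ≤ ρ²=37; F_rep = 11·(0,-5)/25² = (0.0000,-0.0880)
o2: d²=26 ≤ ρ²=37; F_rep = 11·(5,1)/26² = (0.0814,0.0163)
o3: d²=144 > ρ²=37 → inactive
F = F_att + ΣF_rep = (10.0814,-5.0717)
p' = p + 1/20·F = (0.5041,6.7464)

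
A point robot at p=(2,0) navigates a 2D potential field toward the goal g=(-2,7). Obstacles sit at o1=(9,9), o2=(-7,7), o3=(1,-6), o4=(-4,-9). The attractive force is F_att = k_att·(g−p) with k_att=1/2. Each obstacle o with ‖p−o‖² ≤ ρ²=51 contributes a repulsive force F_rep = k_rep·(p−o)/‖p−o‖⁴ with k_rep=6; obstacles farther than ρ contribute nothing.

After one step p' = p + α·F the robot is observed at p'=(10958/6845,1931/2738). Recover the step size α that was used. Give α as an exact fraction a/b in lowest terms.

F_att = 1/2·(g−p) = 1/2·(-4,7) = (-2.0000,3.5000)
o1: d²=130 > ρ²=51 → inactive
o2: d²=130 > ρ²=51 → inactive
o3: d²=37 ≤ ρ²=51; F_rep = 6·(1,6)/37² = (0.0044,0.0263)
o4: d²=117 > ρ²=51 → inactive
F = F_att + ΣF_rep = (-1.9956,3.5263)
Δp = p'−p = (-0.3991,0.7053); α = Δx/Fx = (-2732/6845) / (-2732/1369) = 1/5
check: Δy/Fy = (1931/2738) / (9655/2738) = 1/5 ✓

α = 1/5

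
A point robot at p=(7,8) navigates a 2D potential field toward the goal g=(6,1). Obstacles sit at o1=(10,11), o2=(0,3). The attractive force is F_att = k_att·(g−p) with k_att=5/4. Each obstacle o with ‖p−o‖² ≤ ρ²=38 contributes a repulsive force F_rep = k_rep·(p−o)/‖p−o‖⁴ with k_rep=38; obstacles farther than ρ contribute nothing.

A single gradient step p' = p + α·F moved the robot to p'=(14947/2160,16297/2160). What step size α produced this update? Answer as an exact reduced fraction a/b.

F_att = 5/4·(g−p) = 5/4·(-1,-7) = (-1.2500,-8.7500)
o1: d²=18 ≤ ρ²=38; F_rep = 38·(-3,-3)/18² = (-0.3519,-0.3519)
o2: d²=74 > ρ²=38 → inactive
F = F_att + ΣF_rep = (-1.6019,-9.1019)
Δp = p'−p = (-0.0801,-0.4551); α = Δx/Fx = (-173/2160) / (-173/108) = 1/20
check: Δy/Fy = (-983/2160) / (-983/108) = 1/20 ✓

α = 1/20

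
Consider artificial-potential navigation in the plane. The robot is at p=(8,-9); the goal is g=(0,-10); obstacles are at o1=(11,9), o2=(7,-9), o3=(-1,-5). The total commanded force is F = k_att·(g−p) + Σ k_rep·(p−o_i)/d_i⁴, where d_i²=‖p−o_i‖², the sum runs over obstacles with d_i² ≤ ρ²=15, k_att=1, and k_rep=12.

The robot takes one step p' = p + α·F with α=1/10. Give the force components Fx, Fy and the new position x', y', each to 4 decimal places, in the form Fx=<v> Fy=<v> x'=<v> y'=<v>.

F_att = 1·(g−p) = 1·(-8,-1) = (-8.0000,-1.0000)
o1: d²=333 > ρ²=15 → inactive
o2: d²=1 ≤ ρ²=15; F_rep = 12·(1,0)/1² = (12.0000,0.0000)
o3: d²=97 > ρ²=15 → inactive
F = F_att + ΣF_rep = (4.0000,-1.0000)
p' = p + 1/10·F = (8.4000,-9.1000)

Fx=4.0000 Fy=-1.0000 x'=8.4000 y'=-9.1000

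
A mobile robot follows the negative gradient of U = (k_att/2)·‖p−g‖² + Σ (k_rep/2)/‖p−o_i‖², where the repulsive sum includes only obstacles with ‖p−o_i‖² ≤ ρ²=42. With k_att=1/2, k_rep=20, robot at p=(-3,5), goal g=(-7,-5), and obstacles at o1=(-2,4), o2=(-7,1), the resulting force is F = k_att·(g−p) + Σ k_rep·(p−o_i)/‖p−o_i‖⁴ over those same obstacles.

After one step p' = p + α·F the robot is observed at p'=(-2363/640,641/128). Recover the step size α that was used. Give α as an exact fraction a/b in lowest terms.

α = 1/10

F_att = 1/2·(g−p) = 1/2·(-4,-10) = (-2.0000,-5.0000)
o1: d²=2 ≤ ρ²=42; F_rep = 20·(-1,1)/2² = (-5.0000,5.0000)
o2: d²=32 ≤ ρ²=42; F_rep = 20·(4,4)/32² = (0.0781,0.0781)
F = F_att + ΣF_rep = (-6.9219,0.0781)
Δp = p'−p = (-0.6922,0.0078); α = Δx/Fx = (-443/640) / (-443/64) = 1/10
check: Δy/Fy = (1/128) / (5/64) = 1/10 ✓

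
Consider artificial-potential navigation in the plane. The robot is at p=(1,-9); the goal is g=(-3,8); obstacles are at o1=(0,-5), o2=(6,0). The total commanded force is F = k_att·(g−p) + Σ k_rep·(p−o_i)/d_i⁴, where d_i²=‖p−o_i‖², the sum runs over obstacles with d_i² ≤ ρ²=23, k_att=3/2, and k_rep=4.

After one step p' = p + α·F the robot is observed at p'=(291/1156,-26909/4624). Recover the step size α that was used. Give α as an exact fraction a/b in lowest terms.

α = 1/8

F_att = 3/2·(g−p) = 3/2·(-4,17) = (-6.0000,25.5000)
o1: d²=17 ≤ ρ²=23; F_rep = 4·(1,-4)/17² = (0.0138,-0.0554)
o2: d²=106 > ρ²=23 → inactive
F = F_att + ΣF_rep = (-5.9862,25.4446)
Δp = p'−p = (-0.7483,3.1806); α = Δx/Fx = (-865/1156) / (-1730/289) = 1/8
check: Δy/Fy = (14707/4624) / (14707/578) = 1/8 ✓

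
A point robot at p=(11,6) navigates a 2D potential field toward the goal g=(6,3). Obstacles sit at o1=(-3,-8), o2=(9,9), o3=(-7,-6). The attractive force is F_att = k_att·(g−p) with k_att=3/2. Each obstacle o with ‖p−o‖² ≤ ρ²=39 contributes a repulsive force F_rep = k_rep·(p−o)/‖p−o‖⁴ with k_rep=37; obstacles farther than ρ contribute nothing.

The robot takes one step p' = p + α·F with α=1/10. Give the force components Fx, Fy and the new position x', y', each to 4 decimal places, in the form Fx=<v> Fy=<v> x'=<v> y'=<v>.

Fx=-7.0621 Fy=-5.1568 x'=10.2938 y'=5.4843

F_att = 3/2·(g−p) = 3/2·(-5,-3) = (-7.5000,-4.5000)
o1: d²=392 > ρ²=39 → inactive
o2: d²=13 ≤ ρ²=39; F_rep = 37·(2,-3)/13² = (0.4379,-0.6568)
o3: d²=468 > ρ²=39 → inactive
F = F_att + ΣF_rep = (-7.0621,-5.1568)
p' = p + 1/10·F = (10.2938,5.4843)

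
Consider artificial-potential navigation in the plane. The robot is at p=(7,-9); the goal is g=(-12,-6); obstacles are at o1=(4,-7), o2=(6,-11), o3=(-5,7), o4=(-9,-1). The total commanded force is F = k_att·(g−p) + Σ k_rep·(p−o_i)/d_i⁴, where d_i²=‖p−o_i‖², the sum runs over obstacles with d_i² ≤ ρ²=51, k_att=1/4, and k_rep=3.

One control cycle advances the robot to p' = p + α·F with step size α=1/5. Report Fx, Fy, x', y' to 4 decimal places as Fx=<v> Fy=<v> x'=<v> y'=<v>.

F_att = 1/4·(g−p) = 1/4·(-19,3) = (-4.7500,0.7500)
o1: d²=13 ≤ ρ²=51; F_rep = 3·(3,-2)/13² = (0.0533,-0.0355)
o2: d²=5 ≤ ρ²=51; F_rep = 3·(1,2)/5² = (0.1200,0.2400)
o3: d²=400 > ρ²=51 → inactive
o4: d²=320 > ρ²=51 → inactive
F = F_att + ΣF_rep = (-4.5767,0.9545)
p' = p + 1/5·F = (6.0847,-8.8091)

Fx=-4.5767 Fy=0.9545 x'=6.0847 y'=-8.8091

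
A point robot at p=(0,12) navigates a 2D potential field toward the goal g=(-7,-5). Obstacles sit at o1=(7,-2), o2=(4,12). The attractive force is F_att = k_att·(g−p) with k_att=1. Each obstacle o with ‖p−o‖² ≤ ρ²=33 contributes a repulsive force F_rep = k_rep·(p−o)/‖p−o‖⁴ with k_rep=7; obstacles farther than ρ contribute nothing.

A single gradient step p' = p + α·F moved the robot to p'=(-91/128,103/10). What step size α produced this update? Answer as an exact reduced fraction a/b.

α = 1/10

F_att = 1·(g−p) = 1·(-7,-17) = (-7.0000,-17.0000)
o1: d²=245 > ρ²=33 → inactive
o2: d²=16 ≤ ρ²=33; F_rep = 7·(-4,0)/16² = (-0.1094,0.0000)
F = F_att + ΣF_rep = (-7.1094,-17.0000)
Δp = p'−p = (-0.7109,-1.7000); α = Δx/Fx = (-91/128) / (-455/64) = 1/10
check: Δy/Fy = (-17/10) / (-17) = 1/10 ✓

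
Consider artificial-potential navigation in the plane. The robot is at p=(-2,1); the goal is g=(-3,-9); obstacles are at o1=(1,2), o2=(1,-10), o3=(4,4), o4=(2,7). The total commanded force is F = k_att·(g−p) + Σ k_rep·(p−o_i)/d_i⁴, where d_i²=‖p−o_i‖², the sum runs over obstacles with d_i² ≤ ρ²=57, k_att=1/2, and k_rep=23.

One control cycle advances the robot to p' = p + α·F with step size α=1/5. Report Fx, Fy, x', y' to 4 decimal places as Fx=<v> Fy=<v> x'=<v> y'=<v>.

F_att = 1/2·(g−p) = 1/2·(-1,-10) = (-0.5000,-5.0000)
o1: d²=10 ≤ ρ²=57; F_rep = 23·(-3,-1)/10² = (-0.6900,-0.2300)
o2: d²=130 > ρ²=57 → inactive
o3: d²=45 ≤ ρ²=57; F_rep = 23·(-6,-3)/45² = (-0.0681,-0.0341)
o4: d²=52 ≤ ρ²=57; F_rep = 23·(-4,-6)/52² = (-0.0340,-0.0510)
F = F_att + ΣF_rep = (-1.2922,-5.3151)
p' = p + 1/5·F = (-2.2584,-0.0630)

Fx=-1.2922 Fy=-5.3151 x'=-2.2584 y'=-0.0630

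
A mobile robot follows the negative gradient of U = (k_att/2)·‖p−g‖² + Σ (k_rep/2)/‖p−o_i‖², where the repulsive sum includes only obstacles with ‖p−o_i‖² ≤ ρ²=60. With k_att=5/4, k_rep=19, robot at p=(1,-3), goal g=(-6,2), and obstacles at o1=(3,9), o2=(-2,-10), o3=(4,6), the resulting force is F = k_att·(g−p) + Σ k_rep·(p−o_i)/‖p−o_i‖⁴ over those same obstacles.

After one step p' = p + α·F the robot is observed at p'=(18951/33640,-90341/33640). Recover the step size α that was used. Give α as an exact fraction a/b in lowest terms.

F_att = 5/4·(g−p) = 5/4·(-7,5) = (-8.7500,6.2500)
o1: d²=148 > ρ²=60 → inactive
o2: d²=58 ≤ ρ²=60; F_rep = 19·(3,7)/58² = (0.0169,0.0395)
o3: d²=90 > ρ²=60 → inactive
F = F_att + ΣF_rep = (-8.7331,6.2895)
Δp = p'−p = (-0.4367,0.3145); α = Δx/Fx = (-14689/33640) / (-14689/1682) = 1/20
check: Δy/Fy = (10579/33640) / (10579/1682) = 1/20 ✓

α = 1/20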